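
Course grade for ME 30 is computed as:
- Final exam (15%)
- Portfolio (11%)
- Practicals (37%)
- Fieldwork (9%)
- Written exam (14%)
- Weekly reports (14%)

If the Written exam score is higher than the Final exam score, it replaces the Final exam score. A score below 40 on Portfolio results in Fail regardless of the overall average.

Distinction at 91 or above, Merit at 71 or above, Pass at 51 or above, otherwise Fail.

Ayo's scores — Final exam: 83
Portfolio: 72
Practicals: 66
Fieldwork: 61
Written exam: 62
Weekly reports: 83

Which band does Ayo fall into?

Written exam (62) ≤ Final exam (83), so Final exam stays at 83.
Portfolio score 72 ≥ 40: minimum met.
Weighted total:
  Final exam 83 × 0.15 = 12.45
  Portfolio 72 × 0.11 = 7.92
  Practicals 66 × 0.37 = 24.42
  Fieldwork 61 × 0.09 = 5.49
  Written exam 62 × 0.14 = 8.68
  Weekly reports 83 × 0.14 = 11.62
Sum = 70.58
70.58 is ≥ 51 and < 71 → Pass

Pass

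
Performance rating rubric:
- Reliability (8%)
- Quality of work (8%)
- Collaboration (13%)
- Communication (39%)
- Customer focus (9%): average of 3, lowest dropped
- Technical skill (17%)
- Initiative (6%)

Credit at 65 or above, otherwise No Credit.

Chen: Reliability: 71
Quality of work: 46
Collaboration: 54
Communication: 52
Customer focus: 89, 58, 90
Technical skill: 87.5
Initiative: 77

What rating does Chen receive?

No Credit

Customer focus: drop 58 → average of remaining 2 = 179/2 = 89.5
Weighted total:
  Reliability 71 × 0.08 = 5.68
  Quality of work 46 × 0.08 = 3.68
  Collaboration 54 × 0.13 = 7.02
  Communication 52 × 0.39 = 20.28
  Customer focus 89.5 × 0.09 = 8.055
  Technical skill 87.5 × 0.17 = 14.875
  Initiative 77 × 0.06 = 4.62
Sum = 64.21
64.21 < 65 → No Credit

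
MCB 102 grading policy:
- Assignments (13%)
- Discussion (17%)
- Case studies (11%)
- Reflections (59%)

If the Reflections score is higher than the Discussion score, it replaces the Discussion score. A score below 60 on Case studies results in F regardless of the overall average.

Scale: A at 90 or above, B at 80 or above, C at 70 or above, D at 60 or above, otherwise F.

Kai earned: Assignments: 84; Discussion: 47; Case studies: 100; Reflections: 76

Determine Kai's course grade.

C

Reflections (76) > Discussion (47), so Discussion counts as 76.
Case studies score 100 ≥ 60: minimum met.
Weighted total:
  Assignments 84 × 0.13 = 10.92
  Discussion 76 × 0.17 = 12.92
  Case studies 100 × 0.11 = 11
  Reflections 76 × 0.59 = 44.84
Sum = 79.68
79.68 is ≥ 70 and < 80 → C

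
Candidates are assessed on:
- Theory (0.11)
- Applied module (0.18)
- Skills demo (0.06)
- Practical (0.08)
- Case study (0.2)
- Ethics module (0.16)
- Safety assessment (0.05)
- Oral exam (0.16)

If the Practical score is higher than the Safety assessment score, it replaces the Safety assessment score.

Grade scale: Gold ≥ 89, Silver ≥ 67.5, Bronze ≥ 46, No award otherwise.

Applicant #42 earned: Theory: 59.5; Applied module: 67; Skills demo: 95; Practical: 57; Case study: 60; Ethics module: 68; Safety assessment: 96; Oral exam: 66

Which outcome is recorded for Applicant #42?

Bronze

Practical (57) ≤ Safety assessment (96), so Safety assessment stays at 96.
Weighted total:
  Theory 59.5 × 0.11 = 6.545
  Applied module 67 × 0.18 = 12.06
  Skills demo 95 × 0.06 = 5.7
  Practical 57 × 0.08 = 4.56
  Case study 60 × 0.2 = 12
  Ethics module 68 × 0.16 = 10.88
  Safety assessment 96 × 0.05 = 4.8
  Oral exam 66 × 0.16 = 10.56
Sum = 67.105
67.105 is ≥ 46 and < 67.5 → Bronze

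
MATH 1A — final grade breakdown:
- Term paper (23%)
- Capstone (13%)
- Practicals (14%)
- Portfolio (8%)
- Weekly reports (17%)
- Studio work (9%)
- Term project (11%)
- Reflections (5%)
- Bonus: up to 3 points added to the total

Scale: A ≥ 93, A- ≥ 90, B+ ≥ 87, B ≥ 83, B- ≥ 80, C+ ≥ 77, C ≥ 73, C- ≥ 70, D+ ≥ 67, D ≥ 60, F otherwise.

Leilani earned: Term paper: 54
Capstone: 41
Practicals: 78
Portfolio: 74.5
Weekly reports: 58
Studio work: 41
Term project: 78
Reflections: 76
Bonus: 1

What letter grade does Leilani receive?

D

Weighted total:
  Term paper 54 × 0.23 = 12.42
  Capstone 41 × 0.13 = 5.33
  Practicals 78 × 0.14 = 10.92
  Portfolio 74.5 × 0.08 = 5.96
  Weekly reports 58 × 0.17 = 9.86
  Studio work 41 × 0.09 = 3.69
  Term project 78 × 0.11 = 8.58
  Reflections 76 × 0.05 = 3.8
Sum = 60.56
Bonus: 60.56 + 1 = 61.56
61.56 is ≥ 60 and < 67 → D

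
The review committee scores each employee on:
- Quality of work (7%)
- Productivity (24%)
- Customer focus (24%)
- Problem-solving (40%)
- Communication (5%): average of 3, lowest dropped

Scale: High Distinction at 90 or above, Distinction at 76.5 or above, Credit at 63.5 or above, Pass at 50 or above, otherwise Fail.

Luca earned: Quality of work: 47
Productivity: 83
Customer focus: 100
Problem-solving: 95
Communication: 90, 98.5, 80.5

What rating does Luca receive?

Communication: drop 80.5 → average of remaining 2 = 188.5/2 = 94.25
Weighted total:
  Quality of work 47 × 0.07 = 3.29
  Productivity 83 × 0.24 = 19.92
  Customer focus 100 × 0.24 = 24
  Problem-solving 95 × 0.4 = 38
  Communication 94.25 × 0.05 = 4.7125
Sum = 89.9225
89.9225 is ≥ 76.5 and < 90 → Distinction

Distinction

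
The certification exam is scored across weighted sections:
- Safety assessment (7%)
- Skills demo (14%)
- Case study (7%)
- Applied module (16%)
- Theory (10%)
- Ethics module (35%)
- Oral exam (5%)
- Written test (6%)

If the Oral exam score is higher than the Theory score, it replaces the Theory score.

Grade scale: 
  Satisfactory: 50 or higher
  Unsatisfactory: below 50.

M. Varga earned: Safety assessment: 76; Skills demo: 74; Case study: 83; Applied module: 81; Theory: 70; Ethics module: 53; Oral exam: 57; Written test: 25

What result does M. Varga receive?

Satisfactory

Oral exam (57) ≤ Theory (70), so Theory stays at 70.
Weighted total:
  Safety assessment 76 × 0.07 = 5.32
  Skills demo 74 × 0.14 = 10.36
  Case study 83 × 0.07 = 5.81
  Applied module 81 × 0.16 = 12.96
  Theory 70 × 0.1 = 7
  Ethics module 53 × 0.35 = 18.55
  Oral exam 57 × 0.05 = 2.85
  Written test 25 × 0.06 = 1.5
Sum = 64.35
64.35 ≥ 50 → Satisfactory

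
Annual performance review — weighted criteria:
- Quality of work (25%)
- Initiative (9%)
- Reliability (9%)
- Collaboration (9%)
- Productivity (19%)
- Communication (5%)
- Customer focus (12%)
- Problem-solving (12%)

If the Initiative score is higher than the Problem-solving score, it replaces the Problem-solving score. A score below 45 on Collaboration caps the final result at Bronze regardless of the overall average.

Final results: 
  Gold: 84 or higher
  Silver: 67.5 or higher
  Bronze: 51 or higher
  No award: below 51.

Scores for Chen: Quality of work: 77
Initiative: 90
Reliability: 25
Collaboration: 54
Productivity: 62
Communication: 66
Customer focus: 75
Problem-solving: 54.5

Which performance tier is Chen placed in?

Initiative (90) > Problem-solving (54.5), so Problem-solving counts as 90.
Collaboration score 54 ≥ 45: minimum met.
Weighted total:
  Quality of work 77 × 0.25 = 19.25
  Initiative 90 × 0.09 = 8.1
  Reliability 25 × 0.09 = 2.25
  Collaboration 54 × 0.09 = 4.86
  Productivity 62 × 0.19 = 11.78
  Communication 66 × 0.05 = 3.3
  Customer focus 75 × 0.12 = 9
  Problem-solving 90 × 0.12 = 10.8
Sum = 69.34
69.34 is ≥ 67.5 and < 84 → Silver

Silver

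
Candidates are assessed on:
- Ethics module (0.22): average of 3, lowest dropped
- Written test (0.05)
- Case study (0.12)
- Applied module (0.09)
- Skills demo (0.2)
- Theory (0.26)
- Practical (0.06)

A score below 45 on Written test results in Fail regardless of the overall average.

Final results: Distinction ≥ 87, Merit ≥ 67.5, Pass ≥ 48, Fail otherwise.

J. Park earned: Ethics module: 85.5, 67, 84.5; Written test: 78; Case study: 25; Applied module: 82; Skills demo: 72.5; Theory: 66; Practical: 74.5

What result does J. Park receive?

Ethics module: drop 67 → average of remaining 2 = 170/2 = 85
Written test score 78 ≥ 45: minimum met.
Weighted total:
  Ethics module 85 × 0.22 = 18.7
  Written test 78 × 0.05 = 3.9
  Case study 25 × 0.12 = 3
  Applied module 82 × 0.09 = 7.38
  Skills demo 72.5 × 0.2 = 14.5
  Theory 66 × 0.26 = 17.16
  Practical 74.5 × 0.06 = 4.47
Sum = 69.11
69.11 is ≥ 67.5 and < 87 → Merit

Merit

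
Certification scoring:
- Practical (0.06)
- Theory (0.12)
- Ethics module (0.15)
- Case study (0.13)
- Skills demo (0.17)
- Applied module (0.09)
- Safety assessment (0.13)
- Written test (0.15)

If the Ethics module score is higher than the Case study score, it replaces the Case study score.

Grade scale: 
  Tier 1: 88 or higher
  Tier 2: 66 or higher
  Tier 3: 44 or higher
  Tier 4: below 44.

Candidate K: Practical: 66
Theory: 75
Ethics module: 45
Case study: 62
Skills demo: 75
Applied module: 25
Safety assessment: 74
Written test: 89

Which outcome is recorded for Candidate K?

Ethics module (45) ≤ Case study (62), so Case study stays at 62.
Weighted total:
  Practical 66 × 0.06 = 3.96
  Theory 75 × 0.12 = 9
  Ethics module 45 × 0.15 = 6.75
  Case study 62 × 0.13 = 8.06
  Skills demo 75 × 0.17 = 12.75
  Applied module 25 × 0.09 = 2.25
  Safety assessment 74 × 0.13 = 9.62
  Written test 89 × 0.15 = 13.35
Sum = 65.74
65.74 is ≥ 44 and < 66 → Tier 3

Tier 3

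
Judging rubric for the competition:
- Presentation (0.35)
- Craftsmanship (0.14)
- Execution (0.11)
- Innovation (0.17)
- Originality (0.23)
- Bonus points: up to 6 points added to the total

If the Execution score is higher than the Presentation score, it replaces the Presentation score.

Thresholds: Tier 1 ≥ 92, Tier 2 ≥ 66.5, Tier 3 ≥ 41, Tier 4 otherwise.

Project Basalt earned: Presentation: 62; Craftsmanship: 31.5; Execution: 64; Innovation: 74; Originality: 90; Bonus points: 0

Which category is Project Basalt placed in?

Tier 2

Execution (64) > Presentation (62), so Presentation counts as 64.
Weighted total:
  Presentation 64 × 0.35 = 22.4
  Craftsmanship 31.5 × 0.14 = 4.41
  Execution 64 × 0.11 = 7.04
  Innovation 74 × 0.17 = 12.58
  Originality 90 × 0.23 = 20.7
Sum = 67.13
Bonus points: 67.13 + 0 = 67.13
67.13 is ≥ 66.5 and < 92 → Tier 2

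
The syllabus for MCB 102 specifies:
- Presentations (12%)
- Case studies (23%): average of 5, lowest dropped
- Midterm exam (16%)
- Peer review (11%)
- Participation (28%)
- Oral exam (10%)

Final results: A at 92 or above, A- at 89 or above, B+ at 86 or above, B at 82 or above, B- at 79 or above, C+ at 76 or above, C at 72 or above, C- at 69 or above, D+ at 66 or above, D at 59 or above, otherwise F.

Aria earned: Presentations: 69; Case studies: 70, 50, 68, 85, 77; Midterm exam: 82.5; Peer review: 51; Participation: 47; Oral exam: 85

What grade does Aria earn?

Case studies: drop 50 → average of remaining 4 = 300/4 = 75
Weighted total:
  Presentations 69 × 0.12 = 8.28
  Case studies 75 × 0.23 = 17.25
  Midterm exam 82.5 × 0.16 = 13.2
  Peer review 51 × 0.11 = 5.61
  Participation 47 × 0.28 = 13.16
  Oral exam 85 × 0.1 = 8.5
Sum = 66
66 is ≥ 66 and < 69 → D+

D+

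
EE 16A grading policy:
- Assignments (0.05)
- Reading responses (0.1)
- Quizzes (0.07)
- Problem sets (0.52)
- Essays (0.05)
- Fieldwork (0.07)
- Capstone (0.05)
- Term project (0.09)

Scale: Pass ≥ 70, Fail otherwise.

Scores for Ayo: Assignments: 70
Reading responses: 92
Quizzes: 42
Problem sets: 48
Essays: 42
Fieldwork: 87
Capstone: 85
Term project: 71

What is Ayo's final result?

Fail

Weighted total:
  Assignments 70 × 0.05 = 3.5
  Reading responses 92 × 0.1 = 9.2
  Quizzes 42 × 0.07 = 2.94
  Problem sets 48 × 0.52 = 24.96
  Essays 42 × 0.05 = 2.1
  Fieldwork 87 × 0.07 = 6.09
  Capstone 85 × 0.05 = 4.25
  Term project 71 × 0.09 = 6.39
Sum = 59.43
59.43 < 70 → Fail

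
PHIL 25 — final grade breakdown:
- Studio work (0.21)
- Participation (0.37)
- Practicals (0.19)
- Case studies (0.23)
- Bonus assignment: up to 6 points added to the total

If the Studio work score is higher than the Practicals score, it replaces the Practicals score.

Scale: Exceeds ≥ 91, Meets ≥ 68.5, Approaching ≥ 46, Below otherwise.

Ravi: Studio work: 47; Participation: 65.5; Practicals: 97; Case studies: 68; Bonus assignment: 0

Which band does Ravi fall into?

Studio work (47) ≤ Practicals (97), so Practicals stays at 97.
Weighted total:
  Studio work 47 × 0.21 = 9.87
  Participation 65.5 × 0.37 = 24.235
  Practicals 97 × 0.19 = 18.43
  Case studies 68 × 0.23 = 15.64
Sum = 68.175
Bonus assignment: 68.175 + 0 = 68.175
68.175 is ≥ 46 and < 68.5 → Approaching

Approaching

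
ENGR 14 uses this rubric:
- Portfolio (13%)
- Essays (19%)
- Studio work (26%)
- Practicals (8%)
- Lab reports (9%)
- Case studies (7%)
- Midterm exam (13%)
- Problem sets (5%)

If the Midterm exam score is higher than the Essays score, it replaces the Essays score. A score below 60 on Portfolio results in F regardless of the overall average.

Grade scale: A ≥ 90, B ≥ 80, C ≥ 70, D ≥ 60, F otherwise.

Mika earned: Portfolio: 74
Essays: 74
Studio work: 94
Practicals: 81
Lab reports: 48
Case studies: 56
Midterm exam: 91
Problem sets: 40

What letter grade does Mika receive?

C

Midterm exam (91) > Essays (74), so Essays counts as 91.
Portfolio score 74 ≥ 60: minimum met.
Weighted total:
  Portfolio 74 × 0.13 = 9.62
  Essays 91 × 0.19 = 17.29
  Studio work 94 × 0.26 = 24.44
  Practicals 81 × 0.08 = 6.48
  Lab reports 48 × 0.09 = 4.32
  Case studies 56 × 0.07 = 3.92
  Midterm exam 91 × 0.13 = 11.83
  Problem sets 40 × 0.05 = 2
Sum = 79.9
79.9 is ≥ 70 and < 80 → C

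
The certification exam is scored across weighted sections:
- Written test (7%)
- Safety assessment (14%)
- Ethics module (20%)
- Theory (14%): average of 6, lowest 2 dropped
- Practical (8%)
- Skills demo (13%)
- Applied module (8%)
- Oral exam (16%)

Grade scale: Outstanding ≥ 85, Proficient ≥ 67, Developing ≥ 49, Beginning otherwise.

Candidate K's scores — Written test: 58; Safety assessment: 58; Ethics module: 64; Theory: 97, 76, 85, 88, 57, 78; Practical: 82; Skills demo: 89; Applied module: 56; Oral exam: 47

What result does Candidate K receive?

Proficient

Theory: drop 57, 76 → average of remaining 4 = 348/4 = 87
Weighted total:
  Written test 58 × 0.07 = 4.06
  Safety assessment 58 × 0.14 = 8.12
  Ethics module 64 × 0.2 = 12.8
  Theory 87 × 0.14 = 12.18
  Practical 82 × 0.08 = 6.56
  Skills demo 89 × 0.13 = 11.57
  Applied module 56 × 0.08 = 4.48
  Oral exam 47 × 0.16 = 7.52
Sum = 67.29
67.29 is ≥ 67 and < 85 → Proficient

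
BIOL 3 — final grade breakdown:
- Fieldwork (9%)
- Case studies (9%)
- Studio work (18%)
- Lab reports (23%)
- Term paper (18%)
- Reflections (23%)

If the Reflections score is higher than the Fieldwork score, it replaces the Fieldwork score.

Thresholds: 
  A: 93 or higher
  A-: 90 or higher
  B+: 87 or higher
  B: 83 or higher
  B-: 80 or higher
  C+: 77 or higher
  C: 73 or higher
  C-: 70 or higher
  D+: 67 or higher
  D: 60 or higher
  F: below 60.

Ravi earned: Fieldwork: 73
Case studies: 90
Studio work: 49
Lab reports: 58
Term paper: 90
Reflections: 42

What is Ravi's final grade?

Reflections (42) ≤ Fieldwork (73), so Fieldwork stays at 73.
Weighted total:
  Fieldwork 73 × 0.09 = 6.57
  Case studies 90 × 0.09 = 8.1
  Studio work 49 × 0.18 = 8.82
  Lab reports 58 × 0.23 = 13.34
  Term paper 90 × 0.18 = 16.2
  Reflections 42 × 0.23 = 9.66
Sum = 62.69
62.69 is ≥ 60 and < 67 → D

D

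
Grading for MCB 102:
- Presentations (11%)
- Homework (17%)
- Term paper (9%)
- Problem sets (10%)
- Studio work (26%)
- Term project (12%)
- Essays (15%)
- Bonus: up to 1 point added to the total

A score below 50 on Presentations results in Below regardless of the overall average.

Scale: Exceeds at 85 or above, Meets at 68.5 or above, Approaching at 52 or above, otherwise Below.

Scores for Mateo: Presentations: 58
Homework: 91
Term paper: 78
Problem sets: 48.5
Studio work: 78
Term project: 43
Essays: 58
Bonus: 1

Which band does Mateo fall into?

Meets

Presentations score 58 ≥ 50: minimum met.
Weighted total:
  Presentations 58 × 0.11 = 6.38
  Homework 91 × 0.17 = 15.47
  Term paper 78 × 0.09 = 7.02
  Problem sets 48.5 × 0.1 = 4.85
  Studio work 78 × 0.26 = 20.28
  Term project 43 × 0.12 = 5.16
  Essays 58 × 0.15 = 8.7
Sum = 67.86
Bonus: 67.86 + 1 = 68.86
68.86 is ≥ 68.5 and < 85 → Meets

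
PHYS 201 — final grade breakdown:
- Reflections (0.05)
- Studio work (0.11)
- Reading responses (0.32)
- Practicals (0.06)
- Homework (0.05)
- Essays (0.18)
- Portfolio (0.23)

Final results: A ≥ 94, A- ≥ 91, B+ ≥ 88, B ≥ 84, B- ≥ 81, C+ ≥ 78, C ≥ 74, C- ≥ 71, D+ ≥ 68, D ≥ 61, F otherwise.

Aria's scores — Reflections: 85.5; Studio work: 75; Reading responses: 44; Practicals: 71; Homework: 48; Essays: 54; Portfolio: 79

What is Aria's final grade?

Weighted total:
  Reflections 85.5 × 0.05 = 4.275
  Studio work 75 × 0.11 = 8.25
  Reading responses 44 × 0.32 = 14.08
  Practicals 71 × 0.06 = 4.26
  Homework 48 × 0.05 = 2.4
  Essays 54 × 0.18 = 9.72
  Portfolio 79 × 0.23 = 18.17
Sum = 61.155
61.155 is ≥ 61 and < 68 → D

D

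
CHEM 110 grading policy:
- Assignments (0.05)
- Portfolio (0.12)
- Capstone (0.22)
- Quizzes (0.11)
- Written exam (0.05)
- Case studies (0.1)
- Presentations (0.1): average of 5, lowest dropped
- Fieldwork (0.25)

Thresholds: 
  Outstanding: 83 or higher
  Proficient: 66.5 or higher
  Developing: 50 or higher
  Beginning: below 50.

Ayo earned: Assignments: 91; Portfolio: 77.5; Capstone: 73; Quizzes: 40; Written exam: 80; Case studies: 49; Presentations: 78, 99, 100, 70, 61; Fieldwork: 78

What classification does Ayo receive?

Proficient

Presentations: drop 61 → average of remaining 4 = 347/4 = 86.75
Weighted total:
  Assignments 91 × 0.05 = 4.55
  Portfolio 77.5 × 0.12 = 9.3
  Capstone 73 × 0.22 = 16.06
  Quizzes 40 × 0.11 = 4.4
  Written exam 80 × 0.05 = 4
  Case studies 49 × 0.1 = 4.9
  Presentations 86.75 × 0.1 = 8.675
  Fieldwork 78 × 0.25 = 19.5
Sum = 71.385
71.385 is ≥ 66.5 and < 83 → Proficient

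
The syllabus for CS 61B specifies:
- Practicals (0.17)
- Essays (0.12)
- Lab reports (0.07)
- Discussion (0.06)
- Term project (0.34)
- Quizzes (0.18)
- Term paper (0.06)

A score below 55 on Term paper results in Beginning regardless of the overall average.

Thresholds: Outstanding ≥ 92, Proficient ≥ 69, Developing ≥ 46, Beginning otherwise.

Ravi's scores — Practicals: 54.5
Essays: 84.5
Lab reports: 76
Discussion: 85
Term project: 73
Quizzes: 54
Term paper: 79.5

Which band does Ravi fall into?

Term paper score 79.5 ≥ 55: minimum met.
Weighted total:
  Practicals 54.5 × 0.17 = 9.265
  Essays 84.5 × 0.12 = 10.14
  Lab reports 76 × 0.07 = 5.32
  Discussion 85 × 0.06 = 5.1
  Term project 73 × 0.34 = 24.82
  Quizzes 54 × 0.18 = 9.72
  Term paper 79.5 × 0.06 = 4.77
Sum = 69.135
69.135 is ≥ 69 and < 92 → Proficient

Proficient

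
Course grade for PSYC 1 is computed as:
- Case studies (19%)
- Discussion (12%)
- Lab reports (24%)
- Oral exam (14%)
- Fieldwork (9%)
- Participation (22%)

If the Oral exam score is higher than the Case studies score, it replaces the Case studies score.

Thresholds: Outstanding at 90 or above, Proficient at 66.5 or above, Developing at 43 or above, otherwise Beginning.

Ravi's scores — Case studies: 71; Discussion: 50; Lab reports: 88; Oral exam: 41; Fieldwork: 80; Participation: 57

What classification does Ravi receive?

Oral exam (41) ≤ Case studies (71), so Case studies stays at 71.
Weighted total:
  Case studies 71 × 0.19 = 13.49
  Discussion 50 × 0.12 = 6
  Lab reports 88 × 0.24 = 21.12
  Oral exam 41 × 0.14 = 5.74
  Fieldwork 80 × 0.09 = 7.2
  Participation 57 × 0.22 = 12.54
Sum = 66.09
66.09 is ≥ 43 and < 66.5 → Developing

Developing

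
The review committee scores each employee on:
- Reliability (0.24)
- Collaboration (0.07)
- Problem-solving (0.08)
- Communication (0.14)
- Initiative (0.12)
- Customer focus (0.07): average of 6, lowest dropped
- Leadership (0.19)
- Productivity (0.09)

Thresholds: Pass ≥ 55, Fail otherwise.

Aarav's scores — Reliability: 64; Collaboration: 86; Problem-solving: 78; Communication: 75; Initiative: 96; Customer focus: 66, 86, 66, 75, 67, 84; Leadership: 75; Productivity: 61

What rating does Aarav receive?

Pass

Customer focus: drop 66 → average of remaining 5 = 378/5 = 75.6
Weighted total:
  Reliability 64 × 0.24 = 15.36
  Collaboration 86 × 0.07 = 6.02
  Problem-solving 78 × 0.08 = 6.24
  Communication 75 × 0.14 = 10.5
  Initiative 96 × 0.12 = 11.52
  Customer focus 75.6 × 0.07 = 5.292
  Leadership 75 × 0.19 = 14.25
  Productivity 61 × 0.09 = 5.49
Sum = 74.672
74.672 ≥ 55 → Pass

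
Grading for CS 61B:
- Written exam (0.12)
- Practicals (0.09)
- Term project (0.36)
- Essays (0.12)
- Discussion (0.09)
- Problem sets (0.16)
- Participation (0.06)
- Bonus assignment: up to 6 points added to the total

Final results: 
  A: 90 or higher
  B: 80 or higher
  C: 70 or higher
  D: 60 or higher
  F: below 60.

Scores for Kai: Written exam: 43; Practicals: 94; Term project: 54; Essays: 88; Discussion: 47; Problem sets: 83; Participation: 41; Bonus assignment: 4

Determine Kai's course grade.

D

Weighted total:
  Written exam 43 × 0.12 = 5.16
  Practicals 94 × 0.09 = 8.46
  Term project 54 × 0.36 = 19.44
  Essays 88 × 0.12 = 10.56
  Discussion 47 × 0.09 = 4.23
  Problem sets 83 × 0.16 = 13.28
  Participation 41 × 0.06 = 2.46
Sum = 63.59
Bonus assignment: 63.59 + 4 = 67.59
67.59 is ≥ 60 and < 70 → D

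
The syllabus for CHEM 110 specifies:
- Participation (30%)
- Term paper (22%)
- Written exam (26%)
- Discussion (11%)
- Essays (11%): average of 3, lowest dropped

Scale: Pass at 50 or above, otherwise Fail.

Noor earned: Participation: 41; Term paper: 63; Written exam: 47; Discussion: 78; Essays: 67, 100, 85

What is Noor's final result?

Pass

Essays: drop 67 → average of remaining 2 = 185/2 = 92.5
Weighted total:
  Participation 41 × 0.3 = 12.3
  Term paper 63 × 0.22 = 13.86
  Written exam 47 × 0.26 = 12.22
  Discussion 78 × 0.11 = 8.58
  Essays 92.5 × 0.11 = 10.175
Sum = 57.135
57.135 ≥ 50 → Pass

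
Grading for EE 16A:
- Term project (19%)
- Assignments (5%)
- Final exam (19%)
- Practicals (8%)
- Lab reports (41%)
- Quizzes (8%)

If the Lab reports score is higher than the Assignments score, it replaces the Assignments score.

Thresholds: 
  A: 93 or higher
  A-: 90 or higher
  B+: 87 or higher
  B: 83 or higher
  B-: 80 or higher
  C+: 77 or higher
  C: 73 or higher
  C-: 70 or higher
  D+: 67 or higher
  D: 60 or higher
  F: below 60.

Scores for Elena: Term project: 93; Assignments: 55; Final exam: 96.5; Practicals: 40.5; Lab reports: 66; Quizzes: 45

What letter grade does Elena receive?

Lab reports (66) > Assignments (55), so Assignments counts as 66.
Weighted total:
  Term project 93 × 0.19 = 17.67
  Assignments 66 × 0.05 = 3.3
  Final exam 96.5 × 0.19 = 18.335
  Practicals 40.5 × 0.08 = 3.24
  Lab reports 66 × 0.41 = 27.06
  Quizzes 45 × 0.08 = 3.6
Sum = 73.205
73.205 is ≥ 73 and < 77 → C

C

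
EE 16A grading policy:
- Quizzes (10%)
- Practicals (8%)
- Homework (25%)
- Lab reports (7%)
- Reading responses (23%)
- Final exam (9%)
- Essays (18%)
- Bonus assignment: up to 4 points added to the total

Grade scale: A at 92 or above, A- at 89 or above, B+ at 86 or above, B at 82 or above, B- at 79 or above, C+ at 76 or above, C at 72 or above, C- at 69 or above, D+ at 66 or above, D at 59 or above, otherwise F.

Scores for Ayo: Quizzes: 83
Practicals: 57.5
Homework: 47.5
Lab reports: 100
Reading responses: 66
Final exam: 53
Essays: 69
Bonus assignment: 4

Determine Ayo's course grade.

Weighted total:
  Quizzes 83 × 0.1 = 8.3
  Practicals 57.5 × 0.08 = 4.6
  Homework 47.5 × 0.25 = 11.875
  Lab reports 100 × 0.07 = 7
  Reading responses 66 × 0.23 = 15.18
  Final exam 53 × 0.09 = 4.77
  Essays 69 × 0.18 = 12.42
Sum = 64.145
Bonus assignment: 64.145 + 4 = 68.145
68.145 is ≥ 66 and < 69 → D+

D+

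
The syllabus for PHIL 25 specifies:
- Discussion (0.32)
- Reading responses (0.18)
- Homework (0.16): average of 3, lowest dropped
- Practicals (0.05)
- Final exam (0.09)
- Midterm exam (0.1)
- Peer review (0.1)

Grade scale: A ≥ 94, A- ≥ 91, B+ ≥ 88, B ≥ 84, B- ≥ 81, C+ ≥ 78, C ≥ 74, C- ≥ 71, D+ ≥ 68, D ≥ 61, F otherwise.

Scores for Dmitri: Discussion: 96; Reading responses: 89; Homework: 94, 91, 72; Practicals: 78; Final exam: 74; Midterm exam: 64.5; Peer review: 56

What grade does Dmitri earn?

Homework: drop 72 → average of remaining 2 = 185/2 = 92.5
Weighted total:
  Discussion 96 × 0.32 = 30.72
  Reading responses 89 × 0.18 = 16.02
  Homework 92.5 × 0.16 = 14.8
  Practicals 78 × 0.05 = 3.9
  Final exam 74 × 0.09 = 6.66
  Midterm exam 64.5 × 0.1 = 6.45
  Peer review 56 × 0.1 = 5.6
Sum = 84.15
84.15 is ≥ 84 and < 88 → B

B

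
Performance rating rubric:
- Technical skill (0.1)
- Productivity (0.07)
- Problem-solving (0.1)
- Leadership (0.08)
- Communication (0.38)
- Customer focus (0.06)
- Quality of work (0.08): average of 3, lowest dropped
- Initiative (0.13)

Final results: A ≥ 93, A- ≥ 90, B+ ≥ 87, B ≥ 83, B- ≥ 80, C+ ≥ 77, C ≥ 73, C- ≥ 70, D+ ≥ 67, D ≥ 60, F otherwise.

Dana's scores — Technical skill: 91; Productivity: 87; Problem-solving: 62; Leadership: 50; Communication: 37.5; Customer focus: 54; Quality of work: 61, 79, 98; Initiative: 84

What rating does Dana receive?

D

Quality of work: drop 61 → average of remaining 2 = 177/2 = 88.5
Weighted total:
  Technical skill 91 × 0.1 = 9.1
  Productivity 87 × 0.07 = 6.09
  Problem-solving 62 × 0.1 = 6.2
  Leadership 50 × 0.08 = 4
  Communication 37.5 × 0.38 = 14.25
  Customer focus 54 × 0.06 = 3.24
  Quality of work 88.5 × 0.08 = 7.08
  Initiative 84 × 0.13 = 10.92
Sum = 60.88
60.88 is ≥ 60 and < 67 → D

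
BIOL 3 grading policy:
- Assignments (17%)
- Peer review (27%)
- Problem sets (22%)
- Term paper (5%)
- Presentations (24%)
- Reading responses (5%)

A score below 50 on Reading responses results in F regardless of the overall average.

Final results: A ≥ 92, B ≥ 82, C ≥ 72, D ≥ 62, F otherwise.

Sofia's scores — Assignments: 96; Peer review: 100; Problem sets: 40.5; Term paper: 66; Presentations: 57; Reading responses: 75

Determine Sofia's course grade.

Reading responses score 75 ≥ 50: minimum met.
Weighted total:
  Assignments 96 × 0.17 = 16.32
  Peer review 100 × 0.27 = 27
  Problem sets 40.5 × 0.22 = 8.91
  Term paper 66 × 0.05 = 3.3
  Presentations 57 × 0.24 = 13.68
  Reading responses 75 × 0.05 = 3.75
Sum = 72.96
72.96 is ≥ 72 and < 82 → C

C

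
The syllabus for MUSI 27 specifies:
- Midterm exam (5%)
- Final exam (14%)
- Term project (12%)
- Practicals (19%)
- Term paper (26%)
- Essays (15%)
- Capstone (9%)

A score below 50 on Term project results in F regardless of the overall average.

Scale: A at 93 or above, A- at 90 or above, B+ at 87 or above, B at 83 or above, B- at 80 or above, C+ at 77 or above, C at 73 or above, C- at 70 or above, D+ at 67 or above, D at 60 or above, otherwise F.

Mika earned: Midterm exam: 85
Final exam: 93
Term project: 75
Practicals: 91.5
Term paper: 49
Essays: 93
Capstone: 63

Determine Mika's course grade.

Term project score 75 ≥ 50: minimum met.
Weighted total:
  Midterm exam 85 × 0.05 = 4.25
  Final exam 93 × 0.14 = 13.02
  Term project 75 × 0.12 = 9
  Practicals 91.5 × 0.19 = 17.385
  Term paper 49 × 0.26 = 12.74
  Essays 93 × 0.15 = 13.95
  Capstone 63 × 0.09 = 5.67
Sum = 76.015
76.015 is ≥ 73 and < 77 → C

C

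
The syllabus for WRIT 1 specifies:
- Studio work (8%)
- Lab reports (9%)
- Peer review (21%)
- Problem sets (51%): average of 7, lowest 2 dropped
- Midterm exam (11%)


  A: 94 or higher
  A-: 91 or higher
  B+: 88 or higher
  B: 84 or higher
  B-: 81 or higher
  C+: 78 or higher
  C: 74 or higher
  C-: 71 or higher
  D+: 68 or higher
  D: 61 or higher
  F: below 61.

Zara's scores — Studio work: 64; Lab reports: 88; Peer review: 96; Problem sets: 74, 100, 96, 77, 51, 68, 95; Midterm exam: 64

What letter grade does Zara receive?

Problem sets: drop 51, 68 → average of remaining 5 = 442/5 = 88.4
Weighted total:
  Studio work 64 × 0.08 = 5.12
  Lab reports 88 × 0.09 = 7.92
  Peer review 96 × 0.21 = 20.16
  Problem sets 88.4 × 0.51 = 45.084
  Midterm exam 64 × 0.11 = 7.04
Sum = 85.324
85.324 is ≥ 84 and < 88 → B

B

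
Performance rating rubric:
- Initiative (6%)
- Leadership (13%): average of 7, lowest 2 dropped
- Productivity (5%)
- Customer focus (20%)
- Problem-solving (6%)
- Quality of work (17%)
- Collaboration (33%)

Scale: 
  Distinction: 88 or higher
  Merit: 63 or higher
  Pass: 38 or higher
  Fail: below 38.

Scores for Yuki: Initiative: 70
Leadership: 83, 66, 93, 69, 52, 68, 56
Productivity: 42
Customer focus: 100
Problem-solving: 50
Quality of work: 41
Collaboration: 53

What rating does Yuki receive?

Leadership: drop 52, 56 → average of remaining 5 = 379/5 = 75.8
Weighted total:
  Initiative 70 × 0.06 = 4.2
  Leadership 75.8 × 0.13 = 9.854
  Productivity 42 × 0.05 = 2.1
  Customer focus 100 × 0.2 = 20
  Problem-solving 50 × 0.06 = 3
  Quality of work 41 × 0.17 = 6.97
  Collaboration 53 × 0.33 = 17.49
Sum = 63.614
63.614 is ≥ 63 and < 88 → Merit

Merit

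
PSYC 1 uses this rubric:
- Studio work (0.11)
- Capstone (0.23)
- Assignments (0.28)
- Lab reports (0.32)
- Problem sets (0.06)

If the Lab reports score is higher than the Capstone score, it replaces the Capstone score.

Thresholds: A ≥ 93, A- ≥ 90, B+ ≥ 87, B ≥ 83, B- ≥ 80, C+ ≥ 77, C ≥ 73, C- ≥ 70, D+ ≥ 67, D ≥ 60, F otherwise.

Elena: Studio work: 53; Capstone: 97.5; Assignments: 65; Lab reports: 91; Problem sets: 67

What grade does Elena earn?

C+

Lab reports (91) ≤ Capstone (97.5), so Capstone stays at 97.5.
Weighted total:
  Studio work 53 × 0.11 = 5.83
  Capstone 97.5 × 0.23 = 22.425
  Assignments 65 × 0.28 = 18.2
  Lab reports 91 × 0.32 = 29.12
  Problem sets 67 × 0.06 = 4.02
Sum = 79.595
79.595 is ≥ 77 and < 80 → C+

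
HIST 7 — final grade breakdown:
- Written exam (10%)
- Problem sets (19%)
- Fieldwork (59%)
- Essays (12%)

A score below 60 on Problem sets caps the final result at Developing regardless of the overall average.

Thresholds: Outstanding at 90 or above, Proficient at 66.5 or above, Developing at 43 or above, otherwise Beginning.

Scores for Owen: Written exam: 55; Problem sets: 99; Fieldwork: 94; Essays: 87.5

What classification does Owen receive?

Problem sets score 99 ≥ 60: minimum met.
Weighted total:
  Written exam 55 × 0.1 = 5.5
  Problem sets 99 × 0.19 = 18.81
  Fieldwork 94 × 0.59 = 55.46
  Essays 87.5 × 0.12 = 10.5
Sum = 90.27
90.27 ≥ 90 → Outstanding

Outstanding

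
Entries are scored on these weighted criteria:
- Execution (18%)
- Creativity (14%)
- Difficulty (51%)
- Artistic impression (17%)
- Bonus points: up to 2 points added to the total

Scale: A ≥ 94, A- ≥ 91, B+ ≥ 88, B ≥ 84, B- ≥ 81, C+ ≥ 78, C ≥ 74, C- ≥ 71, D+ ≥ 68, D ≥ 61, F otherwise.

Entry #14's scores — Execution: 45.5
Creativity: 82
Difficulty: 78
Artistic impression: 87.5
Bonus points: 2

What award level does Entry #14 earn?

C

Weighted total:
  Execution 45.5 × 0.18 = 8.19
  Creativity 82 × 0.14 = 11.48
  Difficulty 78 × 0.51 = 39.78
  Artistic impression 87.5 × 0.17 = 14.875
Sum = 74.325
Bonus points: 74.325 + 2 = 76.325
76.325 is ≥ 74 and < 78 → C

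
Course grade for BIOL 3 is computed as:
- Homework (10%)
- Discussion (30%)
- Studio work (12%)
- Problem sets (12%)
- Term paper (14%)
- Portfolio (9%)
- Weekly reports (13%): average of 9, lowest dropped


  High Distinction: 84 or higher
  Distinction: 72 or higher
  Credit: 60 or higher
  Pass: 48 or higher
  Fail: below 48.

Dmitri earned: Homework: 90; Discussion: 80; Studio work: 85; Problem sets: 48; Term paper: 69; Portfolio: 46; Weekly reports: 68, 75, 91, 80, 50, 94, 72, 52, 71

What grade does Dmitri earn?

Weekly reports: drop 50 → average of remaining 8 = 603/8 = 75.375
Weighted total:
  Homework 90 × 0.1 = 9
  Discussion 80 × 0.3 = 24
  Studio work 85 × 0.12 = 10.2
  Problem sets 48 × 0.12 = 5.76
  Term paper 69 × 0.14 = 9.66
  Portfolio 46 × 0.09 = 4.14
  Weekly reports 75.375 × 0.13 = 9.79875
Sum = 72.55875
72.55875 is ≥ 72 and < 84 → Distinction

Distinction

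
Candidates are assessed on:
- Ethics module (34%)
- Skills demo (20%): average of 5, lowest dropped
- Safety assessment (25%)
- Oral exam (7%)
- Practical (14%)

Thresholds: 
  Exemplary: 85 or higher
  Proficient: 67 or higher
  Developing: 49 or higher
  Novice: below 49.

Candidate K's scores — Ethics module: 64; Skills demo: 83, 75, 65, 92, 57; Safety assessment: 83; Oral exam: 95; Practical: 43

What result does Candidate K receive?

Skills demo: drop 57 → average of remaining 4 = 315/4 = 78.75
Weighted total:
  Ethics module 64 × 0.34 = 21.76
  Skills demo 78.75 × 0.2 = 15.75
  Safety assessment 83 × 0.25 = 20.75
  Oral exam 95 × 0.07 = 6.65
  Practical 43 × 0.14 = 6.02
Sum = 70.93
70.93 is ≥ 67 and < 85 → Proficient

Proficient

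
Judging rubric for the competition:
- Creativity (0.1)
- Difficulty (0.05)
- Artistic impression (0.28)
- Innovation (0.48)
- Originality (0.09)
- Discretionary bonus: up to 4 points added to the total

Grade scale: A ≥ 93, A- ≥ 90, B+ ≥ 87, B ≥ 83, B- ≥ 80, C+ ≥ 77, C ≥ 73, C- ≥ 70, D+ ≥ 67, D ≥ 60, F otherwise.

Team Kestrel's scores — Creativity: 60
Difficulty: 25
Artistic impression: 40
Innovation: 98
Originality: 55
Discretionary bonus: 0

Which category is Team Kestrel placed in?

C-

Weighted total:
  Creativity 60 × 0.1 = 6
  Difficulty 25 × 0.05 = 1.25
  Artistic impression 40 × 0.28 = 11.2
  Innovation 98 × 0.48 = 47.04
  Originality 55 × 0.09 = 4.95
Sum = 70.44
Discretionary bonus: 70.44 + 0 = 70.44
70.44 is ≥ 70 and < 73 → C-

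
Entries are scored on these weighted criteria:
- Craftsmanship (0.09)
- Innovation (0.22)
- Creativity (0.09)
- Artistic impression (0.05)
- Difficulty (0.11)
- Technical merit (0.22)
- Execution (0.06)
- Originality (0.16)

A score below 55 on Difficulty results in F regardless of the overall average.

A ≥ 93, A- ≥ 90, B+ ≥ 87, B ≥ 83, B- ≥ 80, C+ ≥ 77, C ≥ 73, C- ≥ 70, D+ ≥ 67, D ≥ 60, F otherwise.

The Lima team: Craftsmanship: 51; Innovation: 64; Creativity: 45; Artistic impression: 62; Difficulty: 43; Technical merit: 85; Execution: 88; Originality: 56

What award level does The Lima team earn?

Difficulty score 43 < 55: minimum not met.
Weighted total:
  Craftsmanship 51 × 0.09 = 4.59
  Innovation 64 × 0.22 = 14.08
  Creativity 45 × 0.09 = 4.05
  Artistic impression 62 × 0.05 = 3.1
  Difficulty 43 × 0.11 = 4.73
  Technical merit 85 × 0.22 = 18.7
  Execution 88 × 0.06 = 5.28
  Originality 56 × 0.16 = 8.96
Sum = 63.49
Because the Difficulty minimum was not met, the result is F.

F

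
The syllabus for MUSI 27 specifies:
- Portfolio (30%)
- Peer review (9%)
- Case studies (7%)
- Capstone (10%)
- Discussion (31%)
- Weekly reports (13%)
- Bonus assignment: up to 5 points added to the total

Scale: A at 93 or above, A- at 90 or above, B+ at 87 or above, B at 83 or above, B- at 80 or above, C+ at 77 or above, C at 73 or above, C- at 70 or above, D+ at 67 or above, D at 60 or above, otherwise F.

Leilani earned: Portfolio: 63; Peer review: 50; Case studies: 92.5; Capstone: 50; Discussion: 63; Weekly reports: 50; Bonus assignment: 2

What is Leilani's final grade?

Weighted total:
  Portfolio 63 × 0.3 = 18.9
  Peer review 50 × 0.09 = 4.5
  Case studies 92.5 × 0.07 = 6.475
  Capstone 50 × 0.1 = 5
  Discussion 63 × 0.31 = 19.53
  Weekly reports 50 × 0.13 = 6.5
Sum = 60.905
Bonus assignment: 60.905 + 2 = 62.905
62.905 is ≥ 60 and < 67 → D

D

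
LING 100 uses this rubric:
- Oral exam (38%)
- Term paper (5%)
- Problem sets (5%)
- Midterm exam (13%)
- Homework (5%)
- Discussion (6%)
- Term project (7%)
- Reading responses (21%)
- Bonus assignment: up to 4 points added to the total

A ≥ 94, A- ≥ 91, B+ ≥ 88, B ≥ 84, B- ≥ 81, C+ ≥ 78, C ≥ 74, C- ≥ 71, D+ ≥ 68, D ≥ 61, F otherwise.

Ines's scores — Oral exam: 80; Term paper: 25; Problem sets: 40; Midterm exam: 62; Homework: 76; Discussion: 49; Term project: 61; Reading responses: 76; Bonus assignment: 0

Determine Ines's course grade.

D+

Weighted total:
  Oral exam 80 × 0.38 = 30.4
  Term paper 25 × 0.05 = 1.25
  Problem sets 40 × 0.05 = 2
  Midterm exam 62 × 0.13 = 8.06
  Homework 76 × 0.05 = 3.8
  Discussion 49 × 0.06 = 2.94
  Term project 61 × 0.07 = 4.27
  Reading responses 76 × 0.21 = 15.96
Sum = 68.68
Bonus assignment: 68.68 + 0 = 68.68
68.68 is ≥ 68 and < 71 → D+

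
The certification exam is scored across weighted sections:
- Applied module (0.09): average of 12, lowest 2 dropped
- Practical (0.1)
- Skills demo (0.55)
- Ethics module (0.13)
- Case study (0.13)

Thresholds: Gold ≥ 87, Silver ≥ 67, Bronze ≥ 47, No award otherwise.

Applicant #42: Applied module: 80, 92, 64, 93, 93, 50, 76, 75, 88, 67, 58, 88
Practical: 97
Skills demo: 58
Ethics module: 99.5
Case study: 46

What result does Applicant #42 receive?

Applied module: drop 50, 58 → average of remaining 10 = 816/10 = 81.6
Weighted total:
  Applied module 81.6 × 0.09 = 7.344
  Practical 97 × 0.1 = 9.7
  Skills demo 58 × 0.55 = 31.9
  Ethics module 99.5 × 0.13 = 12.935
  Case study 46 × 0.13 = 5.98
Sum = 67.859
67.859 is ≥ 67 and < 87 → Silver

Silver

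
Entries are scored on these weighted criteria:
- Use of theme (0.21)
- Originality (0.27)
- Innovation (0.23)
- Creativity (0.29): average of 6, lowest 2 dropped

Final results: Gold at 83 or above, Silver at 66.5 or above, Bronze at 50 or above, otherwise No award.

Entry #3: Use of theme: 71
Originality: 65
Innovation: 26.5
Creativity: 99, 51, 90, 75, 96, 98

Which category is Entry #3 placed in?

Bronze

Creativity: drop 51, 75 → average of remaining 4 = 383/4 = 95.75
Weighted total:
  Use of theme 71 × 0.21 = 14.91
  Originality 65 × 0.27 = 17.55
  Innovation 26.5 × 0.23 = 6.095
  Creativity 95.75 × 0.29 = 27.7675
Sum = 66.3225
66.3225 is ≥ 50 and < 66.5 → Bronze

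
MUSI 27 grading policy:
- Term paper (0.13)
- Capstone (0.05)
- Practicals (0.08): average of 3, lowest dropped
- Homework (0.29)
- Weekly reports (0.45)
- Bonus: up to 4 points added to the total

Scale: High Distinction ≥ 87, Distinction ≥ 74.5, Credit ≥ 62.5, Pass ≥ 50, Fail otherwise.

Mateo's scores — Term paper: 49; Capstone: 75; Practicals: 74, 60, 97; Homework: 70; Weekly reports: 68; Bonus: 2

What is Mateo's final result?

Credit

Practicals: drop 60 → average of remaining 2 = 171/2 = 85.5
Weighted total:
  Term paper 49 × 0.13 = 6.37
  Capstone 75 × 0.05 = 3.75
  Practicals 85.5 × 0.08 = 6.84
  Homework 70 × 0.29 = 20.3
  Weekly reports 68 × 0.45 = 30.6
Sum = 67.86
Bonus: 67.86 + 2 = 69.86
69.86 is ≥ 62.5 and < 74.5 → Credit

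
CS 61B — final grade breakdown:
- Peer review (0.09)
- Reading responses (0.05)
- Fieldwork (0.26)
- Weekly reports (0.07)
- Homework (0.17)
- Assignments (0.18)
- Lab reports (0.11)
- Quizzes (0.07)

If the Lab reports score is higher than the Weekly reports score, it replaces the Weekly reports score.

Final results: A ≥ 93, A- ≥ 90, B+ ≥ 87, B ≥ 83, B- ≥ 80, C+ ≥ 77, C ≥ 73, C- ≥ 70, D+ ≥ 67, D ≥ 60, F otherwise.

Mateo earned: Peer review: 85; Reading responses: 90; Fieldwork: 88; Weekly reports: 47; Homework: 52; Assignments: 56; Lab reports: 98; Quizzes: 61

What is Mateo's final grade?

C

Lab reports (98) > Weekly reports (47), so Weekly reports counts as 98.
Weighted total:
  Peer review 85 × 0.09 = 7.65
  Reading responses 90 × 0.05 = 4.5
  Fieldwork 88 × 0.26 = 22.88
  Weekly reports 98 × 0.07 = 6.86
  Homework 52 × 0.17 = 8.84
  Assignments 56 × 0.18 = 10.08
  Lab reports 98 × 0.11 = 10.78
  Quizzes 61 × 0.07 = 4.27
Sum = 75.86
75.86 is ≥ 73 and < 77 → C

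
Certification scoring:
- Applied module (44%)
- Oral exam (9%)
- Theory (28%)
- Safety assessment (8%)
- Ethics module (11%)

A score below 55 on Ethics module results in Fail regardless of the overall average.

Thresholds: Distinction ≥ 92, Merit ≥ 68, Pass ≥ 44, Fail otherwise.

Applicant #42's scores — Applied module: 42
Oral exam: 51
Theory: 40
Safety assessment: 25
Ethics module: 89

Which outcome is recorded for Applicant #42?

Ethics module score 89 ≥ 55: minimum met.
Weighted total:
  Applied module 42 × 0.44 = 18.48
  Oral exam 51 × 0.09 = 4.59
  Theory 40 × 0.28 = 11.2
  Safety assessment 25 × 0.08 = 2
  Ethics module 89 × 0.11 = 9.79
Sum = 46.06
46.06 is ≥ 44 and < 68 → Pass

Pass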